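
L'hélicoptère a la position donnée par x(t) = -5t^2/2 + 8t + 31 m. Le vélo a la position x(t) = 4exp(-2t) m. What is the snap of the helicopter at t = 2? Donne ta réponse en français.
Nous devons dériver notre équation de la position x(t) = -5·t^2/2 + 8·t + 31 4 fois. La dérivée de la position donne la vitesse: v(t) = 8 - 5·t. En dérivant la vitesse, nous obtenons l'accélération: a(t) = -5. En dérivant l'accélération, nous obtenons le jerk: j(t) = 0. En prenant d/dt de j(t), nous trouvons s(t) = 0. Nous avons le snap s(t) = 0. En substituant t = 2: s(2) = 0.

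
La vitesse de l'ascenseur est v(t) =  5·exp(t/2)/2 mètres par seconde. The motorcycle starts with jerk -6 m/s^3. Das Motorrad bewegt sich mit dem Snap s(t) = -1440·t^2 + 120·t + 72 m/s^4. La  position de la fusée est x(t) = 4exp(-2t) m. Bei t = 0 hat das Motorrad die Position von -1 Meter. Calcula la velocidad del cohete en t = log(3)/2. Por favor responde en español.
Partiendo de la posición x(t) = 4·exp(-2·t), tomamos 1 derivada. La derivada de la posición da la velocidad: v(t) = -8·exp(-2·t). De la ecuación de la velocidad v(t) = -8·exp(-2·t), sustituimos t = log(3)/2 para obtener v = -8/3.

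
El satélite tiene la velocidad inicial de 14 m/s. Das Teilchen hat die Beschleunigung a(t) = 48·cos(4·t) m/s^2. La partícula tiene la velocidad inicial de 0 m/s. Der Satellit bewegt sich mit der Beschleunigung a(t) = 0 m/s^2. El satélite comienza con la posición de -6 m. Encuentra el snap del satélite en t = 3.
Partiendo de la aceleración a(t) = 0, tomamos 2 derivadas. Tomando d/dt de a(t), encontramos j(t) = 0. La derivada de la sacudida da el snap: s(t) = 0. De la ecuación del snap s(t) = 0, sustituimos t = 3 para obtener s = 0.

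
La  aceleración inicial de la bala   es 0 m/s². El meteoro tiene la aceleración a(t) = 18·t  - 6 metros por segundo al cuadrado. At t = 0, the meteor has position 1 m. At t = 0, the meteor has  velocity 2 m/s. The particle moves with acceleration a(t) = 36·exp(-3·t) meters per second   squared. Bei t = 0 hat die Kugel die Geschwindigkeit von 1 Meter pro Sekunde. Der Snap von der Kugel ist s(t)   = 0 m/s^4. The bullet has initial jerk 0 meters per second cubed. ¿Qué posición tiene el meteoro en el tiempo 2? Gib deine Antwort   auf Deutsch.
Um dies zu lösen, müssen wir 2 Integrale unserer Gleichung für die Beschleunigung a(t) = 18·t - 6 finden. Mit ∫a(t)dt und Anwendung von v(0) = 2, finden wir v(t) = 9·t^2 - 6·t + 2. Mit ∫v(t)dt und Anwendung von x(0) = 1, finden wir x(t) = 3·t^3 - 3·t^2 + 2·t + 1. Aus der Gleichung für die Position x(t) = 3·t^3 - 3·t^2 + 2·t + 1, setzen wir t = 2 ein und erhalten x = 17.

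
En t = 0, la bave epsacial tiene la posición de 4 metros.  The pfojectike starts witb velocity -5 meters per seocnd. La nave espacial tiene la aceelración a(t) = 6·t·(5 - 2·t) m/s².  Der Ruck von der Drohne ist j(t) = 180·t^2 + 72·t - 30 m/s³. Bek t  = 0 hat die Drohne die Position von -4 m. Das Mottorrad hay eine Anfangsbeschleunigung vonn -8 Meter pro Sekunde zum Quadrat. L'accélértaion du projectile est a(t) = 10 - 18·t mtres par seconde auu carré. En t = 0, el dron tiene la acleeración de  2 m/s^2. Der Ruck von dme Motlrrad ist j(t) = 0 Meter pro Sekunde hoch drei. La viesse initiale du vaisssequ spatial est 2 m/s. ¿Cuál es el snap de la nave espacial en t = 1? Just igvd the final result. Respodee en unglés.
At t = 1, s = -24.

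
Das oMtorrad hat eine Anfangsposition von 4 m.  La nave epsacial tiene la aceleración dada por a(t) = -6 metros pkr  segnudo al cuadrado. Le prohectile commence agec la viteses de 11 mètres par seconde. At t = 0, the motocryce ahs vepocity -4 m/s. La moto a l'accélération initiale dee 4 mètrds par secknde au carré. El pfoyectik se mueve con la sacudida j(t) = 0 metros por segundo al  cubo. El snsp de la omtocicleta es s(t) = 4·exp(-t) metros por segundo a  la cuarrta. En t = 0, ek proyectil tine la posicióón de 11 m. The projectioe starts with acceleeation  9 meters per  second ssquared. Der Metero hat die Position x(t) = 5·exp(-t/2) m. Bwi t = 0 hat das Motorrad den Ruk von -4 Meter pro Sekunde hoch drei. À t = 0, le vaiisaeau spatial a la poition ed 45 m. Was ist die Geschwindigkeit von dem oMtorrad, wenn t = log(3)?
Ausgehend von dem Snap s(t) = 4·exp(-t), nehmen wir 3 Integrale. Mit ∫s(t)dt und Anwendung von j(0) = -4, finden wir j(t) = -4·exp(-t). Durch Integration von dem Ruck und Verwendung der Anfangsbedingung a(0) = 4, erhalten wir a(t) = 4·exp(-t). Mit ∫a(t)dt und Anwendung von v(0) = -4, finden wir v(t) = -4·exp(-t). Wir haben die Geschwindigkeit v(t) = -4·exp(-t). Durch Einsetzen von t = log(3): v(log(3)) = -4/3.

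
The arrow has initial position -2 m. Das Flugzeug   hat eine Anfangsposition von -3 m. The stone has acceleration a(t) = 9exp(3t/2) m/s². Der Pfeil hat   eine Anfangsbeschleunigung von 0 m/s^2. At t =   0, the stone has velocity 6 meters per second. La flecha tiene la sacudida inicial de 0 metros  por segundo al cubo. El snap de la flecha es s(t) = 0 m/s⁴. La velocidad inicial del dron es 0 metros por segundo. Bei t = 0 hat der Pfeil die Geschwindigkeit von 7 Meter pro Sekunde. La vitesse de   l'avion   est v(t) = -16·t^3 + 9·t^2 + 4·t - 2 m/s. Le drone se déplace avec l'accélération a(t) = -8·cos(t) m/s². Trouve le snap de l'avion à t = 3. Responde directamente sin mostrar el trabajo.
s(3) = -96.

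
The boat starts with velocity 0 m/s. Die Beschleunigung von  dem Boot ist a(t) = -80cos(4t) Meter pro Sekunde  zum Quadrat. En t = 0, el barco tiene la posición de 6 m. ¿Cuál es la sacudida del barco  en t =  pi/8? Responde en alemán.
Ausgehend von der Beschleunigung a(t) = -80·cos(4·t), nehmen wir 1 Ableitung. Mit d/dt von a(t) finden wir j(t) = 320·sin(4·t). Wir haben den Ruck j(t) = 320·sin(4·t). Durch Einsetzen von t = pi/8: j(pi/8) = 320.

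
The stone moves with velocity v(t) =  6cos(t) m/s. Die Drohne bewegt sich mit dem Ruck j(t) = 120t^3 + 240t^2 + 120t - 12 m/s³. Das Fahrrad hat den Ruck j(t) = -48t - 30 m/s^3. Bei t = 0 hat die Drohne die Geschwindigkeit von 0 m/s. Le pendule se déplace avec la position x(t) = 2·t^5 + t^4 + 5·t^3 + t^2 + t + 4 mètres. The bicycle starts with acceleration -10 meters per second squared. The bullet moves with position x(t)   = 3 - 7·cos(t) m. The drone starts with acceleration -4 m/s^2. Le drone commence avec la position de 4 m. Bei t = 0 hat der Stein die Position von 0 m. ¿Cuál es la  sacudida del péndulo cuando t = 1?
Debemos derivar nuestra ecuación de la posición x(t) = 2·t^5 + t^4 + 5·t^3 + t^2 + t + 4 3 veces. Derivando la posición, obtenemos la velocidad: v(t) = 10·t^4 + 4·t^3 + 15·t^2 + 2·t + 1. Derivando la velocidad, obtenemos la aceleración: a(t) = 40·t^3 + 12·t^2 + 30·t + 2. Tomando d/dt de a(t), encontramos j(t) = 120·t^2 + 24·t + 30. De la ecuación de la sacudida j(t) = 120·t^2 + 24·t + 30, sustituimos t = 1 para obtener j = 174.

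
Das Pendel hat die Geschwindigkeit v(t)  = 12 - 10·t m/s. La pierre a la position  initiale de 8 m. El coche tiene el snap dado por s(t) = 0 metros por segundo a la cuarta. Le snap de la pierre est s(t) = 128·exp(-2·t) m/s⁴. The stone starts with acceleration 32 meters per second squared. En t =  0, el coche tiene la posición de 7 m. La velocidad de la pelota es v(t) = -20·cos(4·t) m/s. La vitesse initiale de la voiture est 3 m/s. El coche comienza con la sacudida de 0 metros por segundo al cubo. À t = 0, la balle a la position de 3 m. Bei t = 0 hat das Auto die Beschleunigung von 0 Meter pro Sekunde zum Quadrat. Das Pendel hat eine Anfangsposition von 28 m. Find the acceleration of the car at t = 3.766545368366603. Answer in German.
Ausgehend von dem Snap s(t) = 0, nehmen wir 2 Integrale. Durch Integration von dem Snap und Verwendung der Anfangsbedingung j(0) = 0, erhalten wir j(t) = 0. Die Stammfunktion von dem Ruck, mit a(0) = 0, ergibt die Beschleunigung: a(t) = 0. Aus der Gleichung für die Beschleunigung a(t) = 0, setzen wir t = 3.766545368366603 ein und erhalten a = 0.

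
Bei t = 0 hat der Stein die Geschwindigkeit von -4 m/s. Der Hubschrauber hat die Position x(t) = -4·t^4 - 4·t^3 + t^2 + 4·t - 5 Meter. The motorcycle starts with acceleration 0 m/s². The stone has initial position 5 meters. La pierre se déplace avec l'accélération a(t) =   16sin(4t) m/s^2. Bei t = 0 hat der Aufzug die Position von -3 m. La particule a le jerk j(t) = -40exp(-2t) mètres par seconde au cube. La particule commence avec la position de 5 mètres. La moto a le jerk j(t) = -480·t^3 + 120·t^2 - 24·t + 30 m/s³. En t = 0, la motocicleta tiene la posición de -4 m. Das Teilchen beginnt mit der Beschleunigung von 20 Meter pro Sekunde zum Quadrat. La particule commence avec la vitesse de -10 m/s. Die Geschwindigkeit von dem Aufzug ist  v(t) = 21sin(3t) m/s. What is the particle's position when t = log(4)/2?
We need to integrate our jerk equation j(t) = -40·exp(-2·t) 3 times. The antiderivative of jerk is acceleration. Using a(0) = 20, we get a(t) = 20·exp(-2·t). Taking ∫a(t)dt and applying v(0) = -10, we find v(t) = -10·exp(-2·t). Taking ∫v(t)dt and applying x(0) = 5, we find x(t) = 5·exp(-2·t). We have position x(t) = 5·exp(-2·t). Substituting t = log(4)/2: x(log(4)/2) = 5/4.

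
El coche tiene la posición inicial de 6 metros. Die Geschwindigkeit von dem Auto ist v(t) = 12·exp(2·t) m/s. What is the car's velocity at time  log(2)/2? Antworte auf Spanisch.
De la ecuación de la velocidad v(t) = 12·exp(2·t), sustituimos t = log(2)/2 para obtener v = 24.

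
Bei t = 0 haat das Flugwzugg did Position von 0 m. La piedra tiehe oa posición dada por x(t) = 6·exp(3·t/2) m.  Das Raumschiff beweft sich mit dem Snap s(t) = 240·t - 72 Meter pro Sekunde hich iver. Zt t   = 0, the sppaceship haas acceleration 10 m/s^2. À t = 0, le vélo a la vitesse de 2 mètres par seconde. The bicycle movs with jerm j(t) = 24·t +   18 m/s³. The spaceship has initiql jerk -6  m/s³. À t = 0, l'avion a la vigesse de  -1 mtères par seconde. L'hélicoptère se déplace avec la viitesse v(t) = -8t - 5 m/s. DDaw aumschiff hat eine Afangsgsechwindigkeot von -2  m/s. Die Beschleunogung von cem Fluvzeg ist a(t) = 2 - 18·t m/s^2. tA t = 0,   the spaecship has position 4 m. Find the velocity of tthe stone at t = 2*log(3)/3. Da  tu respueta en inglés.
Starting from position x(t) = 6·exp(3·t/2), we take 1 derivative. The derivative of position gives velocity: v(t) = 9·exp(3·t/2). We have velocity v(t) = 9·exp(3·t/2). Substituting t = 2*log(3)/3: v(2*log(3)/3) = 27.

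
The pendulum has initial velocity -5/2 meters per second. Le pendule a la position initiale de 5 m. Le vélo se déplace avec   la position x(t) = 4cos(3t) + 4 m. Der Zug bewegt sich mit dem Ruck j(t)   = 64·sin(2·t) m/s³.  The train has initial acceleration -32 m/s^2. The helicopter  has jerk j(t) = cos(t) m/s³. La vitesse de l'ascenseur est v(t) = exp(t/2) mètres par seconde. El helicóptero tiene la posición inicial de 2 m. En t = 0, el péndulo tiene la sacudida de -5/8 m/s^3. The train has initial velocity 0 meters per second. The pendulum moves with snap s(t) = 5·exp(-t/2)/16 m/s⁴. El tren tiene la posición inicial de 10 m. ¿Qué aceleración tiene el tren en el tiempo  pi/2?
Partiendo de la sacudida j(t) = 64·sin(2·t), tomamos 1 integral. La integral de la sacudida es la aceleración. Usando a(0) = -32, obtenemos a(t) = -32·cos(2·t). Usando a(t) = -32·cos(2·t) y sustituyendo t = pi/2, encontramos a = 32.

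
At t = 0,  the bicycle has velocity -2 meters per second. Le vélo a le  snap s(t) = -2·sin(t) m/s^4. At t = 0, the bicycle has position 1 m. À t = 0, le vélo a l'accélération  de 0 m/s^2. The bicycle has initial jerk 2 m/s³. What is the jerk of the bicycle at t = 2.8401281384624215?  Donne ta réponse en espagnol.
Partiendo del snap s(t) = -2·sin(t), tomamos 1 antiderivada. Tomando ∫s(t)dt y aplicando j(0) = 2, encontramos j(t) = 2·cos(t). Usando j(t) = 2·cos(t) y sustituyendo t = 2.8401281384624215, encontramos j = -1.90980534192474.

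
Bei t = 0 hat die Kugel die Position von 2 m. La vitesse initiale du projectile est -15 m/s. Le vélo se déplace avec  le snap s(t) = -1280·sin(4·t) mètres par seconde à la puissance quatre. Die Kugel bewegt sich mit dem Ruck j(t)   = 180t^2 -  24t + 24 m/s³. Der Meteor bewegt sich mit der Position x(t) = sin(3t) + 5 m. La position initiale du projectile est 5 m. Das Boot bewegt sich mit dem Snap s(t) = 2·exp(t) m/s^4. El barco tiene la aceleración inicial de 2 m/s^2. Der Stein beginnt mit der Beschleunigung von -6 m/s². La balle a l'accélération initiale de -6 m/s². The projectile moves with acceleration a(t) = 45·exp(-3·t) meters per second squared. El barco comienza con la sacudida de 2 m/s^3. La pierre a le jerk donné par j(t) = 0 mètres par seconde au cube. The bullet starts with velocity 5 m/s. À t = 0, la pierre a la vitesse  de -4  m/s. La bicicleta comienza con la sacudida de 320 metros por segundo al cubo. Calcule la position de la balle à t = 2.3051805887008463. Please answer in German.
Ausgehend von dem Ruck j(t) = 180·t^2 - 24·t + 24, nehmen wir 3 Integrale. Die Stammfunktion von dem Ruck, mit a(0) = -6, ergibt die Beschleunigung: a(t) = 60·t^3 - 12·t^2 + 24·t - 6. Die Stammfunktion von der Beschleunigung ist die Geschwindigkeit. Mit v(0) = 5 erhalten wir v(t) = 15·t^4 - 4·t^3 + 12·t^2 - 6·t + 5. Das Integral von der Geschwindigkeit, mit x(0) = 2, ergibt die Position: x(t) = 3·t^5 - t^4 + 4·t^3 - 3·t^2 + 5·t + 2. Wir haben die Position x(t) = 3·t^5 - t^4 + 4·t^3 - 3·t^2 + 5·t + 2. Durch Einsetzen von t = 2.3051805887008463: x(2.3051805887008463) = 213.619573443622.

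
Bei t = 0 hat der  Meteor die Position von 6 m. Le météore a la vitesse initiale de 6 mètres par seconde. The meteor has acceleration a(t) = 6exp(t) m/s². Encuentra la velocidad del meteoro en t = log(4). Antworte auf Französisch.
Nous devons intégrer notre équation de l'accélération a(t) = 6·exp(t) 1 fois. En intégrant l'accélération et en utilisant la condition initiale v(0) = 6, nous obtenons v(t) = 6·exp(t). Nous avons la vitesse v(t) = 6·exp(t). En substituant t = log(4): v(log(4)) = 24.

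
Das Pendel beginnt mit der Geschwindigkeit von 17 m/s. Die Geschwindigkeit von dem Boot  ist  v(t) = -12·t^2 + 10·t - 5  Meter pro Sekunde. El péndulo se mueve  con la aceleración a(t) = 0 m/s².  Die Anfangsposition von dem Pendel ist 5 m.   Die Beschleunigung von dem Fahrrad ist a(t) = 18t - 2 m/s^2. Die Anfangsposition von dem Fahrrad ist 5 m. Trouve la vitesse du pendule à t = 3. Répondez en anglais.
To solve this, we need to take 1 antiderivative of our acceleration equation a(t) = 0. Integrating acceleration and using the initial condition v(0) = 17, we get v(t) = 17. We have velocity v(t) = 17. Substituting t = 3: v(3) = 17.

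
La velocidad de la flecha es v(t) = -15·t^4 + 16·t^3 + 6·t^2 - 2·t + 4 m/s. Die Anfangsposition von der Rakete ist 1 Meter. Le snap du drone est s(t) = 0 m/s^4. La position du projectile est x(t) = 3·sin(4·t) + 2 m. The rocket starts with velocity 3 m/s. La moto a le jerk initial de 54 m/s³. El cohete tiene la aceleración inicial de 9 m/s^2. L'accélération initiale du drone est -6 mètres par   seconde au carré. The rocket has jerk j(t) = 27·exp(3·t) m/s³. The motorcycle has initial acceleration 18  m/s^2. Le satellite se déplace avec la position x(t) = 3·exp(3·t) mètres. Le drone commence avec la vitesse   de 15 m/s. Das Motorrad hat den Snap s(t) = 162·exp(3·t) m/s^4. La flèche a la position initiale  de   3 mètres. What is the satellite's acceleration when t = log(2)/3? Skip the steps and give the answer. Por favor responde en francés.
La réponse est 54.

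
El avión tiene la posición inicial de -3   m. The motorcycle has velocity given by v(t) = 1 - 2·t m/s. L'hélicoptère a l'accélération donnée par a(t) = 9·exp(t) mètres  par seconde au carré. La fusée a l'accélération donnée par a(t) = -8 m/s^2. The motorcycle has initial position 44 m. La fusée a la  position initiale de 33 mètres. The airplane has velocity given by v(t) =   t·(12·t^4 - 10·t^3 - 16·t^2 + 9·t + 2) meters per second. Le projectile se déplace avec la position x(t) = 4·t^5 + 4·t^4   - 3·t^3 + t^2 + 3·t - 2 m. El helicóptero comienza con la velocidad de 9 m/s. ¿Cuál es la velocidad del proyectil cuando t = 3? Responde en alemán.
Ausgehend von der Position x(t) = 4·t^5 + 4·t^4 - 3·t^3 + t^2 + 3·t - 2, nehmen wir 1 Ableitung. Mit d/dt von x(t) finden wir v(t) = 20·t^4 + 16·t^3 - 9·t^2 + 2·t + 3. Aus der Gleichung für die Geschwindigkeit v(t) = 20·t^4 + 16·t^3 - 9·t^2 + 2·t + 3, setzen wir t = 3 ein und erhalten v = 1980.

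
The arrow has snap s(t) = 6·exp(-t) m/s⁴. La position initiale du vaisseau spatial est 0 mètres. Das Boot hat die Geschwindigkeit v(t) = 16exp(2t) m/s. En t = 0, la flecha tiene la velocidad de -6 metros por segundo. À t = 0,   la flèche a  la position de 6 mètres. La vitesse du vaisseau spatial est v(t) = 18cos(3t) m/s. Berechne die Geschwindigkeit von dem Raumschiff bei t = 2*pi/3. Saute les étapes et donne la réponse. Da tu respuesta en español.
v(2*pi/3) = 18.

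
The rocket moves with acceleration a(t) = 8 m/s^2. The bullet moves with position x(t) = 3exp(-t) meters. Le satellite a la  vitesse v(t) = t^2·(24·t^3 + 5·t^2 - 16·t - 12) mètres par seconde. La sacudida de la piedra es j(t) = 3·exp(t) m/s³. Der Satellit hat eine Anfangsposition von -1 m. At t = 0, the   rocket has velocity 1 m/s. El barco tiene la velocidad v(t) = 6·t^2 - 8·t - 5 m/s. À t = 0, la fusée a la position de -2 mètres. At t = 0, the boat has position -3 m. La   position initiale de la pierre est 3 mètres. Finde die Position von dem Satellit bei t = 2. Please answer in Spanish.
Debemos encontrar la antiderivada de nuestra ecuación de la velocidad v(t) = t^2·(24·t^3 + 5·t^2 - 16·t - 12) 1 vez. Tomando ∫v(t)dt y aplicando x(0) = -1, encontramos x(t) = 4·t^6 + t^5 - 4·t^4 - 4·t^3 - 1. Tenemos la posición x(t) = 4·t^6 + t^5 - 4·t^4 - 4·t^3 - 1. Sustituyendo t = 2: x(2) = 191.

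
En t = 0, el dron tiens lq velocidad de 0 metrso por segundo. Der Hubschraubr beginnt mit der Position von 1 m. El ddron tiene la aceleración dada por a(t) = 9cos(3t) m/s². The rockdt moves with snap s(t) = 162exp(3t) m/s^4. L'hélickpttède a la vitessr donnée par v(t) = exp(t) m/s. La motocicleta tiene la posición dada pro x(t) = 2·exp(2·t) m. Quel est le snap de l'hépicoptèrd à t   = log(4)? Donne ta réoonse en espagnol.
Partiendo de la velocidad v(t) = exp(t), tomamos 3 derivadas. Tomando d/dt de v(t), encontramos a(t) = exp(t). Derivando la aceleración, obtenemos la sacudida: j(t) = exp(t). Tomando d/dt de j(t), encontramos s(t) = exp(t). Tenemos el snap s(t) = exp(t). Sustituyendo t = log(4): s(log(4)) = 4.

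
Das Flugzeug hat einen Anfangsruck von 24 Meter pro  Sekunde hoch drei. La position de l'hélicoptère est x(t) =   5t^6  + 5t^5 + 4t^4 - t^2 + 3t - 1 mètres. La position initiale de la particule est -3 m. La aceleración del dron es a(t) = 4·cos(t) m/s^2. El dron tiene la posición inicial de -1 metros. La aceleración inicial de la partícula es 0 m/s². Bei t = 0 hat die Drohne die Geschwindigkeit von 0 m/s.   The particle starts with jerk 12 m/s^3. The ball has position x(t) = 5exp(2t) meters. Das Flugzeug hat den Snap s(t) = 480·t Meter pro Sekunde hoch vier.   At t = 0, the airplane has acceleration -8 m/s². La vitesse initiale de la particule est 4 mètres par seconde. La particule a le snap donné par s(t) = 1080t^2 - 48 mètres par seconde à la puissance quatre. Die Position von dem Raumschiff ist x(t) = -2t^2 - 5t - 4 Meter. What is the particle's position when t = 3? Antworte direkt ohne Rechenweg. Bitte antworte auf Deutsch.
Die Position bei t = 3 ist x = 2088.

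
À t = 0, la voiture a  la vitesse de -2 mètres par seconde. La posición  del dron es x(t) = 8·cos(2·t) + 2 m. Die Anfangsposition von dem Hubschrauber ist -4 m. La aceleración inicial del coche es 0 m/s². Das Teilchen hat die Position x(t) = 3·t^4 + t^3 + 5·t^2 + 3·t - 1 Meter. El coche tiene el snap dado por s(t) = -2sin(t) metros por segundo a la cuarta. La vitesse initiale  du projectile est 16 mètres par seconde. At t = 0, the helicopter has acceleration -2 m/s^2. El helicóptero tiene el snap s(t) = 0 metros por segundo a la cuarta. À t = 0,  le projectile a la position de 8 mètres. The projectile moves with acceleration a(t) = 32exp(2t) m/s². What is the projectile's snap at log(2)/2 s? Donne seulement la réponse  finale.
The answer is 256.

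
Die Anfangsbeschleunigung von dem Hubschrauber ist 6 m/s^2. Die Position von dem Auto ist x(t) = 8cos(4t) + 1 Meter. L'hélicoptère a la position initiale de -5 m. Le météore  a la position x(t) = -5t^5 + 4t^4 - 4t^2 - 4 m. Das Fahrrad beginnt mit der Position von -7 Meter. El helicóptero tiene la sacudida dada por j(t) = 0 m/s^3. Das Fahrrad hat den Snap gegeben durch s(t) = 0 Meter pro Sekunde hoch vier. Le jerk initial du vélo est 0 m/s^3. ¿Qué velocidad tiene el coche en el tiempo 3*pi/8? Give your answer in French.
Pour résoudre ceci, nous devons prendre 1 dérivée de notre équation de la position x(t) = 8·cos(4·t) + 1. La dérivée de la position donne la vitesse: v(t) = -32·sin(4·t). En utilisant v(t) = -32·sin(4·t) et en substituant t = 3*pi/8, nous trouvons v = 32.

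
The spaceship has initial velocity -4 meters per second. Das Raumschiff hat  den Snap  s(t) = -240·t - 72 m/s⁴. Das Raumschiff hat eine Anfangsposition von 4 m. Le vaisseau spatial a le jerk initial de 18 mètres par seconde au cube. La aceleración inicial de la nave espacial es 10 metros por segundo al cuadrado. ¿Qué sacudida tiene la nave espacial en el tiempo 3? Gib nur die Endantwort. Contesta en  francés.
Le jerk à t = 3 est j = -1278.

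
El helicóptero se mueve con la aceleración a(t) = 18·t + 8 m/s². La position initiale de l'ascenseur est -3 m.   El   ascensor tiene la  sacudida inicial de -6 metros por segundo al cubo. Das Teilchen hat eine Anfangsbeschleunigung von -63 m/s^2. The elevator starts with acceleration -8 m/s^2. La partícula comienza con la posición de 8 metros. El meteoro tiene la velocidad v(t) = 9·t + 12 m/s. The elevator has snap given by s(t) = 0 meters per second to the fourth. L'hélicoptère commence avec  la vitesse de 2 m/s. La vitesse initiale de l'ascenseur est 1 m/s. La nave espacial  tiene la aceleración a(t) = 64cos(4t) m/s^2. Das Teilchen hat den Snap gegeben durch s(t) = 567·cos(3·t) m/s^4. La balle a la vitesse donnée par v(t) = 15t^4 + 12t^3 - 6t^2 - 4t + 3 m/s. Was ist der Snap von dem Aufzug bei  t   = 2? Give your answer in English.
We have snap s(t) = 0. Substituting t = 2: s(2) = 0.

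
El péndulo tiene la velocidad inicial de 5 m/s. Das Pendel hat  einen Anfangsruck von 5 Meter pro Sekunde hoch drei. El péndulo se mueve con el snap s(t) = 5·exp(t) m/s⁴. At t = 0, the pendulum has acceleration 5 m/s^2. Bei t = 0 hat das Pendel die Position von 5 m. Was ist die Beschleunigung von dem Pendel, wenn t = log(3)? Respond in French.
Nous devons intégrer notre équation du snap s(t) = 5·exp(t) 2 fois. L'intégrale du snap est le jerk. En utilisant j(0) = 5, nous obtenons j(t) = 5·exp(t). En prenant ∫j(t)dt et en appliquant a(0) = 5, nous trouvons a(t) = 5·exp(t). Nous avons l'accélération a(t) = 5·exp(t). En substituant t = log(3): a(log(3)) = 15.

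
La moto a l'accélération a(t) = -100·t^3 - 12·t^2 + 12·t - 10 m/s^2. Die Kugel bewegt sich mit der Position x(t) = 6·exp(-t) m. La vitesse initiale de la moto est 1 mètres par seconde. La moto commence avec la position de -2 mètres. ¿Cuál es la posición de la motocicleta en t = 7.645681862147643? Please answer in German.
Wir müssen das Integral unserer Gleichung für die Beschleunigung a(t) = -100·t^3 - 12·t^2 + 12·t - 10 2-mal finden. Durch Integration von der Beschleunigung und Verwendung der Anfangsbedingung v(0) = 1, erhalten wir v(t) = -25·t^4 - 4·t^3 + 6·t^2 - 10·t + 1. Die Stammfunktion von der Geschwindigkeit ist die Position. Mit x(0) = -2 erhalten wir x(t) = -5·t^5 - t^4 + 2·t^3 - 5·t^2 + t - 2. Wir haben die Position x(t) = -5·t^5 - t^4 + 2·t^3 - 5·t^2 + t - 2. Durch Einsetzen von t = 7.645681862147643: x(7.645681862147643) = -133442.378621872.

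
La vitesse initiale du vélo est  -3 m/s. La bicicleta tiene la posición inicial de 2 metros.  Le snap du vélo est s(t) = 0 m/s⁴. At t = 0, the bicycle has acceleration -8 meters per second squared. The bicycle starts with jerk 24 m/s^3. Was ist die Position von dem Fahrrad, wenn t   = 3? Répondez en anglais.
To solve this, we need to take 4 integrals of our snap equation s(t) = 0. Finding the integral of s(t) and using j(0) = 24: j(t) = 24. Finding the antiderivative of j(t) and using a(0) = -8: a(t) = 24·t - 8. Finding the integral of a(t) and using v(0) = -3: v(t) = 12·t^2 - 8·t - 3. Taking ∫v(t)dt and applying x(0) = 2, we find x(t) = 4·t^3 - 4·t^2 - 3·t + 2. Using x(t) = 4·t^3 - 4·t^2 - 3·t + 2 and substituting t = 3, we find x = 65.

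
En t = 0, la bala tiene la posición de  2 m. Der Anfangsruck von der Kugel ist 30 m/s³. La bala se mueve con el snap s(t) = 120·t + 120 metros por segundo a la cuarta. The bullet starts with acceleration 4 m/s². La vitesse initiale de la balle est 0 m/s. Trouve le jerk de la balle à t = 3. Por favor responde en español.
Debemos encontrar la integral de nuestra ecuación del snap s(t) = 120·t + 120 1 vez. La antiderivada del snap es la sacudida. Usando j(0) = 30, obtenemos j(t) = 60·t^2 + 120·t + 30. Tenemos la sacudida j(t) = 60·t^2 + 120·t + 30. Sustituyendo t = 3: j(3) = 930.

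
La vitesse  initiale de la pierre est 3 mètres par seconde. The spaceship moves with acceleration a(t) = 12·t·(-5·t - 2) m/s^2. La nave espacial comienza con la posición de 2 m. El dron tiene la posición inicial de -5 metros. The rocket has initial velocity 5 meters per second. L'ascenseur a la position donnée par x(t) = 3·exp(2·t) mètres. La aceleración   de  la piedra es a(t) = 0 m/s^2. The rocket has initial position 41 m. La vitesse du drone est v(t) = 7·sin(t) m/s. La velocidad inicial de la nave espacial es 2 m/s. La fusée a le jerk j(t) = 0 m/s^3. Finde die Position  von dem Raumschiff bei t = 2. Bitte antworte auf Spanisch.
Partiendo de la aceleración a(t) = 12·t·(-5·t - 2), tomamos 2 integrales. Integrando la aceleración y usando la condición inicial v(0) = 2, obtenemos v(t) = -20·t^3 - 12·t^2 + 2. La antiderivada de la velocidad, con x(0) = 2, da la posición: x(t) = -5·t^4 - 4·t^3 + 2·t + 2. De la ecuación de la posición x(t) = -5·t^4 - 4·t^3 + 2·t + 2, sustituimos t = 2 para obtener x = -106.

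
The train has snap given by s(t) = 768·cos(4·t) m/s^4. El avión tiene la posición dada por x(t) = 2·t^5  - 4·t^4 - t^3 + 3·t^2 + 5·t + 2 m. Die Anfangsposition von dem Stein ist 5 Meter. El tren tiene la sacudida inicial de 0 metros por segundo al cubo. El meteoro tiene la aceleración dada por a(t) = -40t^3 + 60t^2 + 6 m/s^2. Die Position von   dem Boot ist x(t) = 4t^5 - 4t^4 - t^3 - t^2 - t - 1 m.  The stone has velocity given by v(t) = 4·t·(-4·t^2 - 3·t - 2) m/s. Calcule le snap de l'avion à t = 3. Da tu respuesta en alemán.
Wir müssen unsere Gleichung für die Position x(t) = 2·t^5 - 4·t^4 - t^3 + 3·t^2 + 5·t + 2 4-mal ableiten. Die Ableitung von der Position ergibt die Geschwindigkeit: v(t) = 10·t^4 - 16·t^3 - 3·t^2 + 6·t + 5. Durch Ableiten von der Geschwindigkeit erhalten wir die Beschleunigung: a(t) = 40·t^3 - 48·t^2 - 6·t + 6. Die Ableitung von der Beschleunigung ergibt den Ruck: j(t) = 120·t^2 - 96·t - 6. Durch Ableiten von dem Ruck erhalten wir den Snap: s(t) = 240·t - 96. Mit s(t) = 240·t - 96 und Einsetzen von t = 3, finden wir s = 624.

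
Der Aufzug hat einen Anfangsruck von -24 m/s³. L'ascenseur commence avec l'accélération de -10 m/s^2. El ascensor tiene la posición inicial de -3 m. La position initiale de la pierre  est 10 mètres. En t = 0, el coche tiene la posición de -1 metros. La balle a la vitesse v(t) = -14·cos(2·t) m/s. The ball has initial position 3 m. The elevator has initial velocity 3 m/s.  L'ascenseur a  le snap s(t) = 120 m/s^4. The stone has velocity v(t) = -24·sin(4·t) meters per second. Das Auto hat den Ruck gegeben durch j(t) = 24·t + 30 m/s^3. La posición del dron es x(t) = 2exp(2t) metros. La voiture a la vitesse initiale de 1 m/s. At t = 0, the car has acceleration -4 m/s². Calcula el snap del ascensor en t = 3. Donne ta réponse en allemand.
Mit s(t) = 120 und Einsetzen von t = 3, finden wir s = 120.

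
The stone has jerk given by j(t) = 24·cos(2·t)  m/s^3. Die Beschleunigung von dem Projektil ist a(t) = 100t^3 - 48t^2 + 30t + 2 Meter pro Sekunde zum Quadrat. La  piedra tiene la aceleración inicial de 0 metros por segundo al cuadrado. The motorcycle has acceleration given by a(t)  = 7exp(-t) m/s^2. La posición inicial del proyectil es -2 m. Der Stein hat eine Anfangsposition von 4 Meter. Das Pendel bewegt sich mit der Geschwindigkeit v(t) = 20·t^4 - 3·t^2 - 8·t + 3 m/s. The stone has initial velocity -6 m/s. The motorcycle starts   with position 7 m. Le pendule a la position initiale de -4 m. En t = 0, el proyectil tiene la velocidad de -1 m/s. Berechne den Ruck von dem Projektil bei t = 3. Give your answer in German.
Wir müssen unsere Gleichung für die Beschleunigung a(t) = 100·t^3 - 48·t^2 + 30·t + 2 1-mal ableiten. Die Ableitung von der Beschleunigung ergibt den Ruck: j(t) = 300·t^2 - 96·t + 30. Wir haben den Ruck j(t) = 300·t^2 - 96·t + 30. Durch Einsetzen von t = 3: j(3) = 2442.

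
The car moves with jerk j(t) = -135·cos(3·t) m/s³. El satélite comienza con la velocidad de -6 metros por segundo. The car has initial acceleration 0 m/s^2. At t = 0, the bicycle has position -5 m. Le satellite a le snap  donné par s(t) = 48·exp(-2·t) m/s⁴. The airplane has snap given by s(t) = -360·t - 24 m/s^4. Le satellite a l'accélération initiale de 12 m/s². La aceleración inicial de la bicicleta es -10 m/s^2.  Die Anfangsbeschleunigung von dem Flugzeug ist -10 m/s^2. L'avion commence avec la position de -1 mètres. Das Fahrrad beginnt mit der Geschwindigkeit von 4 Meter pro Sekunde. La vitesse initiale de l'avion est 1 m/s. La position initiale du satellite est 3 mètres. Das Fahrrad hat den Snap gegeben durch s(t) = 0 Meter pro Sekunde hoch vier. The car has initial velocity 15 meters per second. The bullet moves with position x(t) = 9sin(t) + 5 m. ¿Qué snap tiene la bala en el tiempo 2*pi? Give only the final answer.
s(2*pi) = 0.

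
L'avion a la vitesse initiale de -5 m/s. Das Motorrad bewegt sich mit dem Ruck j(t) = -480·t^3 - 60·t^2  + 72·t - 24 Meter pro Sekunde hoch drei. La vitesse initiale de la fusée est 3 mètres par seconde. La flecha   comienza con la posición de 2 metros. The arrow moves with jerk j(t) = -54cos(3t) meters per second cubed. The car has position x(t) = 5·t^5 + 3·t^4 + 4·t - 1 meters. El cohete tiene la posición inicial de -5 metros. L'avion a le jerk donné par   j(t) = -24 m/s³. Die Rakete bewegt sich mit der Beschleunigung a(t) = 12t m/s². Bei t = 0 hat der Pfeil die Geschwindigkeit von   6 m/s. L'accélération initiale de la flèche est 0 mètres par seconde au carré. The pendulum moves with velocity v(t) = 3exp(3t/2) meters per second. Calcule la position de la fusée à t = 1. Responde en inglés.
To find the answer, we compute 2 integrals of a(t) = 12·t. Finding the antiderivative of a(t) and using v(0) = 3: v(t) = 6·t^2 + 3. The antiderivative of velocity is position. Using x(0) = -5, we get x(t) = 2·t^3 + 3·t - 5. We have position x(t) = 2·t^3 + 3·t - 5. Substituting t = 1: x(1) = 0.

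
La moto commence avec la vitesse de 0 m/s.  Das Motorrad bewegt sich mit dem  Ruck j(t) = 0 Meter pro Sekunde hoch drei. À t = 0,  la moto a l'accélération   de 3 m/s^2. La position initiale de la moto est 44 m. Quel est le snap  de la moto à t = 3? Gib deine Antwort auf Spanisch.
Partiendo de la sacudida j(t) = 0, tomamos 1 derivada. La derivada de la sacudida da el snap: s(t) = 0. De la ecuación del snap s(t) = 0, sustituimos t = 3 para obtener s = 0.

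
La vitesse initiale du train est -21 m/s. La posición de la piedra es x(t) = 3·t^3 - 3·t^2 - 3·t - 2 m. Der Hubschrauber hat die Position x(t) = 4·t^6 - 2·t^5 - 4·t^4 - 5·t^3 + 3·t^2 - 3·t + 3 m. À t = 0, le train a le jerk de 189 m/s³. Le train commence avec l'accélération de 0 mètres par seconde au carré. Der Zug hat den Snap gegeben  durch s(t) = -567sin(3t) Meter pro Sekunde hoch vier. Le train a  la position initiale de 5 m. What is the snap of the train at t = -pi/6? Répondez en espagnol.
De la ecuación del snap s(t) = -567·sin(3·t), sustituimos t = -pi/6 para obtener s = 567.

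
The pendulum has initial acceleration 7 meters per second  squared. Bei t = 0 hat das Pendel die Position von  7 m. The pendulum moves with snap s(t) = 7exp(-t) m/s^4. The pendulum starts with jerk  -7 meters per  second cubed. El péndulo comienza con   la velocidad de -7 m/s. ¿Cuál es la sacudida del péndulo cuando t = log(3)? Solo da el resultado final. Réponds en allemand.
j(log(3)) = -7/3.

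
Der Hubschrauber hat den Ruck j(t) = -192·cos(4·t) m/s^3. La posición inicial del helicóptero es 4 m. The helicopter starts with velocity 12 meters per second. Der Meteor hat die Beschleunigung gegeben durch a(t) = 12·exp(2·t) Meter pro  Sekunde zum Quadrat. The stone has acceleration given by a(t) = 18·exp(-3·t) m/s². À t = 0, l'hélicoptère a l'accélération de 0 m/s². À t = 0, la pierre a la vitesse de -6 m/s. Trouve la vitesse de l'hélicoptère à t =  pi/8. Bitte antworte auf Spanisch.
Debemos encontrar la antiderivada de nuestra ecuación de la sacudida j(t) = -192·cos(4·t) 2 veces. Integrando la sacudida y usando la condición inicial a(0) = 0, obtenemos a(t) = -48·sin(4·t). Tomando ∫a(t)dt y aplicando v(0) = 12, encontramos v(t) = 12·cos(4·t). De la ecuación de la velocidad v(t) = 12·cos(4·t), sustituimos t = pi/8 para obtener v = 0.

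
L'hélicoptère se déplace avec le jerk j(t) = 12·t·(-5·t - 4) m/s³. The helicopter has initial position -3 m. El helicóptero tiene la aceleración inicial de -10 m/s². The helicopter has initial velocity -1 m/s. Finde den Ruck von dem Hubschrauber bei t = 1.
Aus der Gleichung für den Ruck j(t) = 12·t·(-5·t - 4), setzen wir t = 1 ein und erhalten j = -108.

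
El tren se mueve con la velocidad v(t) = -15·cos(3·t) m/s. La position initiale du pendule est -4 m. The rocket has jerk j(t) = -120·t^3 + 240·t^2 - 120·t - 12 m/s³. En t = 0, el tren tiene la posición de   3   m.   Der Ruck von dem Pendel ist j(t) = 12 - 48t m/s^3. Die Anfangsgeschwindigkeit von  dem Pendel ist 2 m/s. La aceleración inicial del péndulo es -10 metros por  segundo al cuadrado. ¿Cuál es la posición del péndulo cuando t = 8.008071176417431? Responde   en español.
Partiendo de la sacudida j(t) = 12 - 48·t, tomamos 3 antiderivadas. La antiderivada de la sacudida, con a(0) = -10, da la aceleración: a(t) = -24·t^2 + 12·t - 10. Integrando la aceleración y usando la condición inicial v(0) = 2, obtenemos v(t) = -8·t^3 + 6·t^2 - 10·t + 2. La integral de la velocidad es la posición. Usando x(0) = -4, obtenemos x(t) = -2·t^4 + 2·t^3 - 5·t^2 + 2·t - 4. Tenemos la posición x(t) = -2·t^4 + 2·t^3 - 5·t^2 + 2·t - 4. Sustituyendo t = 8.008071176417431: x(8.008071176417431) = -7506.63702054875.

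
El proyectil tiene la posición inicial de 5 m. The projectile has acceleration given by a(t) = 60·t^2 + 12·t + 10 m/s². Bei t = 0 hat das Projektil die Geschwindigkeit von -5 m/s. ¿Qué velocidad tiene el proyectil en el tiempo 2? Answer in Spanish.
Para resolver esto, necesitamos tomar 1 antiderivada de nuestra ecuación de la aceleración a(t) = 60·t^2 + 12·t + 10. Tomando ∫a(t)dt y aplicando v(0) = -5, encontramos v(t) = 20·t^3 + 6·t^2 + 10·t - 5. De la ecuación de la velocidad v(t) = 20·t^3 + 6·t^2 + 10·t - 5, sustituimos t = 2 para obtener v = 199.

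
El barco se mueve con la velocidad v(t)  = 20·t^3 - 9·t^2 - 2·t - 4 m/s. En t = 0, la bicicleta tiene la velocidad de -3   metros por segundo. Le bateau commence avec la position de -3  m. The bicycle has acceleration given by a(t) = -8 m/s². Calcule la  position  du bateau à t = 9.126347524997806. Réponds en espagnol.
Necesitamos integrar nuestra ecuación de la velocidad v(t) = 20·t^3 - 9·t^2 - 2·t - 4 1 vez. Tomando ∫v(t)dt y aplicando x(0) = -3, encontramos x(t) = 5·t^4 - 3·t^3 - t^2 - 4·t - 3. Usando x(t) = 5·t^4 - 3·t^3 - t^2 - 4·t - 3 y sustituyendo t = 9.126347524997806, encontramos x = 32283.1009624502.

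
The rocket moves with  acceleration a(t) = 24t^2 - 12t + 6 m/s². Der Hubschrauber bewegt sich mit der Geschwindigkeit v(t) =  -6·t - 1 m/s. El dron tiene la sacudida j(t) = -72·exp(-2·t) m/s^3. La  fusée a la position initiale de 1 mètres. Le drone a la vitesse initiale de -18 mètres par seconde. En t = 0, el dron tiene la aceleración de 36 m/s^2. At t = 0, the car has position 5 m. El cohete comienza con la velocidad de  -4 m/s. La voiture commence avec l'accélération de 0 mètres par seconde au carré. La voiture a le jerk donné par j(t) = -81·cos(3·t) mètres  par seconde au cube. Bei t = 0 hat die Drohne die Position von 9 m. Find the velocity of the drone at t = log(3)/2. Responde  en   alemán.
Wir müssen unsere Gleichung für den Ruck j(t) = -72·exp(-2·t) 2-mal integrieren. Das Integral von dem Ruck ist die Beschleunigung. Mit a(0) = 36 erhalten wir a(t) = 36·exp(-2·t). Durch Integration von der Beschleunigung und Verwendung der Anfangsbedingung v(0) = -18, erhalten wir v(t) = -18·exp(-2·t). Aus der Gleichung für die Geschwindigkeit v(t) = -18·exp(-2·t), setzen wir t = log(3)/2 ein und erhalten v = -6.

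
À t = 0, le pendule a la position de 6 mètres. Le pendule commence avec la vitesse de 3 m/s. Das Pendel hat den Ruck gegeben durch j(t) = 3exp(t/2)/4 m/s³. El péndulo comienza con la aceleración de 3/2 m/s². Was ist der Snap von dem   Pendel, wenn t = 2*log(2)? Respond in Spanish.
Partiendo de la sacudida j(t) = 3·exp(t/2)/4, tomamos 1 derivada. Derivando la sacudida, obtenemos el snap: s(t) = 3·exp(t/2)/8. Tenemos el snap s(t) = 3·exp(t/2)/8. Sustituyendo t = 2*log(2): s(2*log(2)) = 3/4.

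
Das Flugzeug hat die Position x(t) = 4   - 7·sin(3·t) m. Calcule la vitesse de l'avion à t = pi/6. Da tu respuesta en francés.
En partant de la position x(t) = 4 - 7·sin(3·t), nous prenons 1 dérivée. La dérivée de la position donne la vitesse: v(t) = -21·cos(3·t). De l'équation de la vitesse v(t) = -21·cos(3·t), nous substituons t = pi/6 pour obtenir v = 0.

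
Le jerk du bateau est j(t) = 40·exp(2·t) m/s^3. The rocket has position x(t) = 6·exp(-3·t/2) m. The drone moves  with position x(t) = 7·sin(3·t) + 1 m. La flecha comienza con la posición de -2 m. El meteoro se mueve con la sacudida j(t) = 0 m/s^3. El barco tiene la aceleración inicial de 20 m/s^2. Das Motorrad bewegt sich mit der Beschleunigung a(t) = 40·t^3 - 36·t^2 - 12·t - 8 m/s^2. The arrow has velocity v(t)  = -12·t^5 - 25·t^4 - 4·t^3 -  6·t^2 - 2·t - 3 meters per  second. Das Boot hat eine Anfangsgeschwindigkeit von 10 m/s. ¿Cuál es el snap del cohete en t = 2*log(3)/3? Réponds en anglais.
Starting from position x(t) = 6·exp(-3·t/2), we take 4 derivatives. Taking d/dt of x(t), we find v(t) = -9·exp(-3·t/2). Differentiating velocity, we get acceleration: a(t) = 27·exp(-3·t/2)/2. The derivative of acceleration gives jerk: j(t) = -81·exp(-3·t/2)/4. The derivative of jerk gives snap: s(t) = 243·exp(-3·t/2)/8. We have snap s(t) = 243·exp(-3·t/2)/8. Substituting t = 2*log(3)/3: s(2*log(3)/3) = 81/8.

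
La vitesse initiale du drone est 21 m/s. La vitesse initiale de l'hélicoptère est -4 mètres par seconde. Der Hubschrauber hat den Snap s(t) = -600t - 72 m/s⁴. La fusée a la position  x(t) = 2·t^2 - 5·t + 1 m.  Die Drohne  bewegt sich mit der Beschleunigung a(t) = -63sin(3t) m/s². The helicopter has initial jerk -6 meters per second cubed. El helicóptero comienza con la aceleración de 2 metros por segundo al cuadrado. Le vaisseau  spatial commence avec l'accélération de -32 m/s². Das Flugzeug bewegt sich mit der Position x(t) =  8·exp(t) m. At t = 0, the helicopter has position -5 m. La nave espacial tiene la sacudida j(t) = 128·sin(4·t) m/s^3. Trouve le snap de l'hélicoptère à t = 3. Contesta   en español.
De la ecuación del snap s(t) = -600·t - 72, sustituimos t = 3 para obtener s = -1872.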